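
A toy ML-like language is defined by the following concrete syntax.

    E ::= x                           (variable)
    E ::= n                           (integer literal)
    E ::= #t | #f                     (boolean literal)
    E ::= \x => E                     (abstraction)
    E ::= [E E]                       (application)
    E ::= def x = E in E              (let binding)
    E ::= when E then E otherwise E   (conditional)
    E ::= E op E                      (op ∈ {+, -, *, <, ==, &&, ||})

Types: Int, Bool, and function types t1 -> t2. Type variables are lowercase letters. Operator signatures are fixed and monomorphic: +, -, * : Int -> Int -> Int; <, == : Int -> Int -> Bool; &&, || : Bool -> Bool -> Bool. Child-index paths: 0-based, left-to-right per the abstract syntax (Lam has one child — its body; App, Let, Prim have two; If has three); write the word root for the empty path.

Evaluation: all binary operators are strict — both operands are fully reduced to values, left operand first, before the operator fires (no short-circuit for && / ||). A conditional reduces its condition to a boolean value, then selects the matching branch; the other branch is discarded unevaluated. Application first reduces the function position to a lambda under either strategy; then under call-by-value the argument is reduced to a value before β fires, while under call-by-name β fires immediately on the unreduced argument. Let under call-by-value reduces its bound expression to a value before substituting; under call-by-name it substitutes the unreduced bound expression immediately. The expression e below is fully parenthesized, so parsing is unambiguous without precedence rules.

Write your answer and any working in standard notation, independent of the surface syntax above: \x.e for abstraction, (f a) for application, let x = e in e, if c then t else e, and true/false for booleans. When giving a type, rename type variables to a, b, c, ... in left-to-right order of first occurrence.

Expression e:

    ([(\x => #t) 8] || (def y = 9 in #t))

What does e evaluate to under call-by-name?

Trace:
step 0: (((\x.true) 8) || (let y = 9 in true))
step 1: [beta@0] (true || (let y = 9 in true))
step 2: [let@1] (true || true)
step 3: [delta@root] true

Answer: true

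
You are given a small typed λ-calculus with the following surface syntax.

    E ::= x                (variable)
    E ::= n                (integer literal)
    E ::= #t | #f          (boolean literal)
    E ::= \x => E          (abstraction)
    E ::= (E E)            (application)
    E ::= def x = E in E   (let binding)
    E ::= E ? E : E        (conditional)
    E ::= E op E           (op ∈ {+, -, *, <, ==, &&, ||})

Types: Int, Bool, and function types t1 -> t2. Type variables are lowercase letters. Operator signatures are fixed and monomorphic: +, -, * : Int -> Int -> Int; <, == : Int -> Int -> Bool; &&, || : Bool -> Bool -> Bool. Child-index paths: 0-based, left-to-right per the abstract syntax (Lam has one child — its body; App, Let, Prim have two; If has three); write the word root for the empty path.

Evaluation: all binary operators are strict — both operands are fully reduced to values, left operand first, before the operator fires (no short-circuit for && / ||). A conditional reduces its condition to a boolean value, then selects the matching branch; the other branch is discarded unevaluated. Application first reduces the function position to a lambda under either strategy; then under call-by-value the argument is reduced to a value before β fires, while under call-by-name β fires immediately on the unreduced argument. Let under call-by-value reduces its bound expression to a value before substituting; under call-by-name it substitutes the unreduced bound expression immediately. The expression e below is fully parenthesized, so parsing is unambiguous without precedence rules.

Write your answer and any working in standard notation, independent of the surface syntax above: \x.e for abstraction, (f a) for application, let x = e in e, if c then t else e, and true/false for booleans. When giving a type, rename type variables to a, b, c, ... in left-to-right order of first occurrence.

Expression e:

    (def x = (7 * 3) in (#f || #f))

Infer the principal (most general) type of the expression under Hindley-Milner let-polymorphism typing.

Answer: Bool

Trace:
  unify Int ~ Int
  unify Int ~ Int
let x : Int
  unify Bool ~ Bool
  unify Bool ~ Bool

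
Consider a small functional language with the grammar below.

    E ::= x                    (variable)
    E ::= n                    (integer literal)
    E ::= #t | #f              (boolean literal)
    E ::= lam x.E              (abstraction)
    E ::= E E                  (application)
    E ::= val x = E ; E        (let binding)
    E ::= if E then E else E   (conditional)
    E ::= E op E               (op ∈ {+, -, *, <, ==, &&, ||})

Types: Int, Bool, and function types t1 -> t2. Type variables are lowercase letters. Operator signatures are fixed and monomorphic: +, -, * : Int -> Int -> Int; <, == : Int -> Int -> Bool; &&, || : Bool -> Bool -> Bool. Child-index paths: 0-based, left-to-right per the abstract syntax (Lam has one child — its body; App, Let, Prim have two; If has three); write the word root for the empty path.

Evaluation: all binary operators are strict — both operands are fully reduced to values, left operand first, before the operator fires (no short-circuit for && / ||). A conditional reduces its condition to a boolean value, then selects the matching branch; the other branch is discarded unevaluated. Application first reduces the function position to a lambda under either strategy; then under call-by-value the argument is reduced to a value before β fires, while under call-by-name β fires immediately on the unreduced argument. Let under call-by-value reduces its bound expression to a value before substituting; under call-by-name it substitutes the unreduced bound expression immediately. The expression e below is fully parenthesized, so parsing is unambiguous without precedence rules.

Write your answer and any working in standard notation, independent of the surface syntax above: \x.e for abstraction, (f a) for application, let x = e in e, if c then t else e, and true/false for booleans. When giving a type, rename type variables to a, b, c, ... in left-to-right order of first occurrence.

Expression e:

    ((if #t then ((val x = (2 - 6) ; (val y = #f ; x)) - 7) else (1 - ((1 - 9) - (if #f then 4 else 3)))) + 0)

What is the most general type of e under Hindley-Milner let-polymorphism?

Working:
  unify Bool ~ Bool
  unify Int ~ Int
  unify Int ~ Int
let x : Int
let y : Bool
x : Int
  unify Int ~ Int
  unify Int ~ Int
  unify Int ~ Int
  unify Int ~ Int
  unify Int ~ Int
  unify Int ~ Int
  unify Bool ~ Bool
  unify Int ~ Int
  unify Int ~ Int
  unify Int ~ Int
  unify Int ~ Int
  unify Int ~ Int
  unify Int ~ Int

Answer: Int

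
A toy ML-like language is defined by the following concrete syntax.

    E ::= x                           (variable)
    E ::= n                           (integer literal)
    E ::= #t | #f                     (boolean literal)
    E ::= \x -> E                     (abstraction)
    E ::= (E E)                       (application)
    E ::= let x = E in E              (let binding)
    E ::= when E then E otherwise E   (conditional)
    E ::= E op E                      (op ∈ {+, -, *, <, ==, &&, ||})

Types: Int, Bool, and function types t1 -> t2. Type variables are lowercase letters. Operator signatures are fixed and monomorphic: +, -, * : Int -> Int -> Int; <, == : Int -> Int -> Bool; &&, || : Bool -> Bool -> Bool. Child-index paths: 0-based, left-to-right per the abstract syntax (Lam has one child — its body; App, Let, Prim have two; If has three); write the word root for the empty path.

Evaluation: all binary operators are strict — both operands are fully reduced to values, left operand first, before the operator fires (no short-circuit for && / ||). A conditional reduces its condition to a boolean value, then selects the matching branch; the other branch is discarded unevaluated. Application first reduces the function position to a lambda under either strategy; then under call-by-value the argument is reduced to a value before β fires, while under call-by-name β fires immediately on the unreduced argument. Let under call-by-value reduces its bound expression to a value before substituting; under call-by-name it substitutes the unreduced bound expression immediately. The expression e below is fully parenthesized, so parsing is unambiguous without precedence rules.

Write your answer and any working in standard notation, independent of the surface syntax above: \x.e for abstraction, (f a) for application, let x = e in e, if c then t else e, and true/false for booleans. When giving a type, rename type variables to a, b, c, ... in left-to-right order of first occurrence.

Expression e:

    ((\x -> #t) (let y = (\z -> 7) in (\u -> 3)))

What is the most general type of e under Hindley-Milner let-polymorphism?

Answer: Bool

Trace:
\x._ : a -> Bool
\z._ : b -> Int
let y : forall. b -> Int
\u._ : c -> Int
  unify a -> Bool ~ (c -> Int) -> d
  unify a ~ c -> Int
  unify Bool ~ d
_ _ : Bool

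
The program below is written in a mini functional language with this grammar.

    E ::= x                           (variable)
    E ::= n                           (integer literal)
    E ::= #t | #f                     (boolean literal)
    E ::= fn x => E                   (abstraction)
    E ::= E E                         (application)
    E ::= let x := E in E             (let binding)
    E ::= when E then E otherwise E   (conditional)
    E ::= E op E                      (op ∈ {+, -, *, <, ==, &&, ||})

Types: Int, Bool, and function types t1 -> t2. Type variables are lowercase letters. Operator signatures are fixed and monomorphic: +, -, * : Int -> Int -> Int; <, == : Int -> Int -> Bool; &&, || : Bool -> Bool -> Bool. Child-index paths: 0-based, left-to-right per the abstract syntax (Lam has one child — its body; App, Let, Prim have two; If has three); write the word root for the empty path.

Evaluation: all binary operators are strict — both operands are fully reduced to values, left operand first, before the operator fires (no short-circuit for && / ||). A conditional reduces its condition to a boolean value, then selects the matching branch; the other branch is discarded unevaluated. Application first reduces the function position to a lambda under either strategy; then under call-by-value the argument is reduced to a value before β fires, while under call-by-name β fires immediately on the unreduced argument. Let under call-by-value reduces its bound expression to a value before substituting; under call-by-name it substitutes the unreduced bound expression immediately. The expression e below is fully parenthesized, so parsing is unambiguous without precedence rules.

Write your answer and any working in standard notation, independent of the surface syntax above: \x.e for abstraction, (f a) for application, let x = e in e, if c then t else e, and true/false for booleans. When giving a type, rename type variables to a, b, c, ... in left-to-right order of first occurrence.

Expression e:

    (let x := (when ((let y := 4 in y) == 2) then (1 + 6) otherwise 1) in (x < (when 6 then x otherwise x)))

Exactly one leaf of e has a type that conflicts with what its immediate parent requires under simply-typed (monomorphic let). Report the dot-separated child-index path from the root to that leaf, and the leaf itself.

Trace:
let y : Int
y : Int
  unify Int ~ Int
  unify Int ~ Int
  unify Bool ~ Bool
  unify Int ~ Int
  unify Int ~ Int
  unify Int ~ Int
let x : Int
x : Int
  unify Int ~ Int
  unify Int ~ Bool
  FAIL: mismatch Int ~ Bool

Answer: 1.1.0 : 6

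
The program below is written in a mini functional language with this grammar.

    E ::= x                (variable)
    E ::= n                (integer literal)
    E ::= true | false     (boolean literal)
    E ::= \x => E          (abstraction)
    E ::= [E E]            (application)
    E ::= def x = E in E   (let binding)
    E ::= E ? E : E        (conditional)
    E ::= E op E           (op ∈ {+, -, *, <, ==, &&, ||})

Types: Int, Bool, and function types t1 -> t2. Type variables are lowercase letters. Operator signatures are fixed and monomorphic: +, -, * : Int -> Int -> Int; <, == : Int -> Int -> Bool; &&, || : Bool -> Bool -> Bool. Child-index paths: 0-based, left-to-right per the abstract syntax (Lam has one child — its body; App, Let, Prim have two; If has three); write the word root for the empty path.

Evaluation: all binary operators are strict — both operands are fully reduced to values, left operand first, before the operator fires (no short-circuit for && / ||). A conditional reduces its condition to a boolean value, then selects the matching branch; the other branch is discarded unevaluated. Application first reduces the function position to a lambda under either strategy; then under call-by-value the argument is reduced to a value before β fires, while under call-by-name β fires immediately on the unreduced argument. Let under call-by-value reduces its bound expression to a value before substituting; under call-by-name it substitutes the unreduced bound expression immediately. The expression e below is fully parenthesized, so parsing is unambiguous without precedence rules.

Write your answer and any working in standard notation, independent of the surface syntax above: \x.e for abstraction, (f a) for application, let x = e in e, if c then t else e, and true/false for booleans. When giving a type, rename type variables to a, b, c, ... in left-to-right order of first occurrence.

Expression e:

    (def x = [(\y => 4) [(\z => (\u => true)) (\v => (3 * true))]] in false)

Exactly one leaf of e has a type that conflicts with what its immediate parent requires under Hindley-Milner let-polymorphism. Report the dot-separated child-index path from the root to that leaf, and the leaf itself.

Answer: 0.1.1.0.1 : true

Working:
\y._ : a -> Int
\u._ : c -> Bool
\z._ : b -> c -> Bool
  unify Int ~ Int
  unify Bool ~ Int
  FAIL: mismatch Bool ~ Int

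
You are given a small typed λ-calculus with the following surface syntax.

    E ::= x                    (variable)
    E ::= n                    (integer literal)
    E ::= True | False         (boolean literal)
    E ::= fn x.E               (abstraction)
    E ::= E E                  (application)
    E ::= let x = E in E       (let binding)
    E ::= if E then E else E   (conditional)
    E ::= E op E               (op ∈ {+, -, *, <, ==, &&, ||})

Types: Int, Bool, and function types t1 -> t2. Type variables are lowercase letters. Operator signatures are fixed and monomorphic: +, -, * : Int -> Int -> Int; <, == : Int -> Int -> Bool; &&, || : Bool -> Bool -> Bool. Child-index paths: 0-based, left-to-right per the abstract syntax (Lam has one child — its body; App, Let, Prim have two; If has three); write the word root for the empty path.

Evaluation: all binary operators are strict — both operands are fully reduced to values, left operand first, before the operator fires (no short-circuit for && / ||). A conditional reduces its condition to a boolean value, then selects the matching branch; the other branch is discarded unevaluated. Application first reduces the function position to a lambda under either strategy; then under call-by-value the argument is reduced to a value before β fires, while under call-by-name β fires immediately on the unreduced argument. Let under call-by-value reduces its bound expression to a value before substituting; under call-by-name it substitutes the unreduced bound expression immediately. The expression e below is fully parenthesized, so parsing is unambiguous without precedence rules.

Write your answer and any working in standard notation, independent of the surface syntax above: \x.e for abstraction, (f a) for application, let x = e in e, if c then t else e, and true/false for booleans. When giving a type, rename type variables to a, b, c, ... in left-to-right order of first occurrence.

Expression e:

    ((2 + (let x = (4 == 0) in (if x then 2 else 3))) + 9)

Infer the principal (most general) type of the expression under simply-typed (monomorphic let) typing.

Trace:
  unify Int ~ Int
  unify Int ~ Int
  unify Int ~ Int
let x : Bool
x : Bool
  unify Bool ~ Bool
  unify Int ~ Int
  unify Int ~ Int
  unify Int ~ Int
  unify Int ~ Int

Answer: Int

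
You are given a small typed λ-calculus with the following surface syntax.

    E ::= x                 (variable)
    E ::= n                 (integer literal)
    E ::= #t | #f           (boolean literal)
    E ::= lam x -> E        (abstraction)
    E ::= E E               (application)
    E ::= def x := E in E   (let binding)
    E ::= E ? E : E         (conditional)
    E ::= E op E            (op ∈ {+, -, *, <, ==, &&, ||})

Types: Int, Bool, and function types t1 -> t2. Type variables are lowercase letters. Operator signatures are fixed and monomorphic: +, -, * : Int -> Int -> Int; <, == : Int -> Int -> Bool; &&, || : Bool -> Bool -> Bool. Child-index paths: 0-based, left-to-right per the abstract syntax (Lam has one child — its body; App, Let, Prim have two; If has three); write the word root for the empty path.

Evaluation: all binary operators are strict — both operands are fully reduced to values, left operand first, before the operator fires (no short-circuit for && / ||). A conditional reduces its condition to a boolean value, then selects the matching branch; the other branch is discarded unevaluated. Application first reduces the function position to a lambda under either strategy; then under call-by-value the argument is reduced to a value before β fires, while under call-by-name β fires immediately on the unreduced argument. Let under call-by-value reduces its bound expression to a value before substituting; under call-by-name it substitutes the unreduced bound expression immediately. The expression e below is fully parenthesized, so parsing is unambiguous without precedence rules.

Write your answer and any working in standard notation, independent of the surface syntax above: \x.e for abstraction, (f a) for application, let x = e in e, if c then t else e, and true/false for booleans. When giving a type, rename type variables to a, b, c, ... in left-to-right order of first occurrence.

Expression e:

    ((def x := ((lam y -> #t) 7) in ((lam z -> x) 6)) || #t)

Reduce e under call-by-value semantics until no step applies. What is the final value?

Working:
step 0: ((let x = ((\y.true) 7) in ((\z.x) 6)) || true)
step 1: [beta@0.0] ((let x = true in ((\z.x) 6)) || true)
step 2: [let@0] (((\z.true) 6) || true)
step 3: [beta@0] (true || true)
step 4: [delta@root] true

Answer: true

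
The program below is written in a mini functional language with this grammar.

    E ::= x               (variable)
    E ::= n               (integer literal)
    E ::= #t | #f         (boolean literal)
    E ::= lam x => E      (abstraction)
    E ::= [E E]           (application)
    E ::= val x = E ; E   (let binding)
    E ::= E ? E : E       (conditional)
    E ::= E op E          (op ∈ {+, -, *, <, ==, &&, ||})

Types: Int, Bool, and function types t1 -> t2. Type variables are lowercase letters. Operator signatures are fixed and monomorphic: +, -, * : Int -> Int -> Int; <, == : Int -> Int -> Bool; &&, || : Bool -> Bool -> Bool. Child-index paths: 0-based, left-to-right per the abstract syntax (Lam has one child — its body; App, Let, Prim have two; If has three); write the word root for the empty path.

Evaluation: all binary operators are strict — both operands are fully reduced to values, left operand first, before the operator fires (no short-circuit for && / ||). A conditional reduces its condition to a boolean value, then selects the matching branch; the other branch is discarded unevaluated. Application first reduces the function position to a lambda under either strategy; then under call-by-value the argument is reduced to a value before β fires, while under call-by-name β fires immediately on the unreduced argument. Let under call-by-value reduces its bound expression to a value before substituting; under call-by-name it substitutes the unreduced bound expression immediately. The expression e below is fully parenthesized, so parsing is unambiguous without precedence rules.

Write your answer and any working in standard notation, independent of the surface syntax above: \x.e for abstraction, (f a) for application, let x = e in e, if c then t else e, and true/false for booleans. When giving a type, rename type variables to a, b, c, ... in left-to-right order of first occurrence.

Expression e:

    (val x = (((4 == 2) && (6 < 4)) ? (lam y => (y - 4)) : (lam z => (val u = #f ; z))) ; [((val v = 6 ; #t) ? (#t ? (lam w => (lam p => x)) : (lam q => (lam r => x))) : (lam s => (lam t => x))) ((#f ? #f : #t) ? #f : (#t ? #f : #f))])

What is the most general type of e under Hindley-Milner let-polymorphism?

Working:
  unify Int ~ Int
  unify Int ~ Int
  unify Bool ~ Bool
  unify Int ~ Int
  unify Int ~ Int
  unify Bool ~ Bool
  unify Bool ~ Bool
y : a
  unify a ~ Int
  unify Int ~ Int
\y._ : Int -> Int
let u : Bool
z : b
\z._ : b -> b
  unify Int -> Int ~ b -> b
  unify Int ~ b
  unify Int ~ Int
let x : Int -> Int
let v : Int
  unify Bool ~ Bool
  unify Bool ~ Bool
x : Int -> Int
\p._ : d -> Int -> Int
\w._ : c -> d -> Int -> Int
x : Int -> Int
\r._ : f -> Int -> Int
\q._ : e -> f -> Int -> Int
  unify c -> d -> Int -> Int ~ e -> f -> Int -> Int
  unify c ~ e
  unify d -> Int -> Int ~ f -> Int -> Int
  unify d ~ f
  unify Int -> Int ~ Int -> Int
  unify Int ~ Int
  unify Int ~ Int
x : Int -> Int
\t._ : h -> Int -> Int
\s._ : g -> h -> Int -> Int
  unify e -> f -> Int -> Int ~ g -> h -> Int -> Int
  unify e ~ g
  unify f -> Int -> Int ~ h -> Int -> Int
  unify f ~ h
  unify Int -> Int ~ Int -> Int
  unify Int ~ Int
  unify Int ~ Int
  unify Bool ~ Bool
  unify Bool ~ Bool
  unify Bool ~ Bool
  unify Bool ~ Bool
  unify Bool ~ Bool
  unify Bool ~ Bool
  unify g -> h -> Int -> Int ~ Bool -> i
  unify g ~ Bool
  unify h -> Int -> Int ~ i
_ _ : h -> Int -> Int

Answer: a -> Int -> Int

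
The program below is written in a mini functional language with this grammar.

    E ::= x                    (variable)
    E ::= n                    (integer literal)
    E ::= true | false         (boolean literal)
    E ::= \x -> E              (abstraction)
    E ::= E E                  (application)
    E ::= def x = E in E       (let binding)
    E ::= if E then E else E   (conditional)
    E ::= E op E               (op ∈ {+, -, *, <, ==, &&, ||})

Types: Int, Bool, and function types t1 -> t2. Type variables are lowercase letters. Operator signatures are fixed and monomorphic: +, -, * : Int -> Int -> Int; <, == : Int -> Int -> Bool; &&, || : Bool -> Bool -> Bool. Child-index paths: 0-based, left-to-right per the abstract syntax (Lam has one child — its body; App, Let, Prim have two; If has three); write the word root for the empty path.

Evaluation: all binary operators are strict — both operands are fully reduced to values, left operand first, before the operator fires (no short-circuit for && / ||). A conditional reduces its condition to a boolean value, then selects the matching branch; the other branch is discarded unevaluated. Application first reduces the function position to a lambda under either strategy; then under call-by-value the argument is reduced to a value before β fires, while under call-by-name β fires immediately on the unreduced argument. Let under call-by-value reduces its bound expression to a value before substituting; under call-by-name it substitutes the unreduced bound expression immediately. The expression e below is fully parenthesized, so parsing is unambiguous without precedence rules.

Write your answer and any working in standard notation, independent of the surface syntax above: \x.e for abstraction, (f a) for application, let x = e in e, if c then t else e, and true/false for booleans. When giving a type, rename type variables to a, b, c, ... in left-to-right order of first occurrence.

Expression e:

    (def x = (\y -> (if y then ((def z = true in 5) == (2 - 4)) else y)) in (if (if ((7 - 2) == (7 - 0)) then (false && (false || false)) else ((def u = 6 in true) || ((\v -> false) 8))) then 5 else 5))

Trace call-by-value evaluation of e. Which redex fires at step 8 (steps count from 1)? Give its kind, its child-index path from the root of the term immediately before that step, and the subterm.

Working:
step 0: (let x = (\y.(if y then ((let z = true in 5) == (2 - 4)) else y)) in (if (if ((7 - 2) == (7 - 0)) then (false && (false || false)) else ((let u = 6 in true) || ((\v.false) 8))) then 5 else 5))
step 1: [let@root] (if (if ((7 - 2) == (7 - 0)) then (false && (false || false)) else ((let u = 6 in true) || ((\v.false) 8))) then 5 else 5)
step 2: [delta@0.0.0] (if (if (5 == (7 - 0)) then (false && (false || false)) else ((let u = 6 in true) || ((\v.false) 8))) then 5 else 5)
step 3: [delta@0.0.1] (if (if (5 == 7) then (false && (false || false)) else ((let u = 6 in true) || ((\v.false) 8))) then 5 else 5)
step 4: [delta@0.0] (if (if false then (false && (false || false)) else ((let u = 6 in true) || ((\v.false) 8))) then 5 else 5)
step 5: [if@0] (if ((let u = 6 in true) || ((\v.false) 8)) then 5 else 5)
step 6: [let@0.0] (if (true || ((\v.false) 8)) then 5 else 5)
step 7: [beta@0.1] (if (true || false) then 5 else 5)
step 8: [delta@0] (if true then 5 else 5)

Answer: delta at 0 : (true || false)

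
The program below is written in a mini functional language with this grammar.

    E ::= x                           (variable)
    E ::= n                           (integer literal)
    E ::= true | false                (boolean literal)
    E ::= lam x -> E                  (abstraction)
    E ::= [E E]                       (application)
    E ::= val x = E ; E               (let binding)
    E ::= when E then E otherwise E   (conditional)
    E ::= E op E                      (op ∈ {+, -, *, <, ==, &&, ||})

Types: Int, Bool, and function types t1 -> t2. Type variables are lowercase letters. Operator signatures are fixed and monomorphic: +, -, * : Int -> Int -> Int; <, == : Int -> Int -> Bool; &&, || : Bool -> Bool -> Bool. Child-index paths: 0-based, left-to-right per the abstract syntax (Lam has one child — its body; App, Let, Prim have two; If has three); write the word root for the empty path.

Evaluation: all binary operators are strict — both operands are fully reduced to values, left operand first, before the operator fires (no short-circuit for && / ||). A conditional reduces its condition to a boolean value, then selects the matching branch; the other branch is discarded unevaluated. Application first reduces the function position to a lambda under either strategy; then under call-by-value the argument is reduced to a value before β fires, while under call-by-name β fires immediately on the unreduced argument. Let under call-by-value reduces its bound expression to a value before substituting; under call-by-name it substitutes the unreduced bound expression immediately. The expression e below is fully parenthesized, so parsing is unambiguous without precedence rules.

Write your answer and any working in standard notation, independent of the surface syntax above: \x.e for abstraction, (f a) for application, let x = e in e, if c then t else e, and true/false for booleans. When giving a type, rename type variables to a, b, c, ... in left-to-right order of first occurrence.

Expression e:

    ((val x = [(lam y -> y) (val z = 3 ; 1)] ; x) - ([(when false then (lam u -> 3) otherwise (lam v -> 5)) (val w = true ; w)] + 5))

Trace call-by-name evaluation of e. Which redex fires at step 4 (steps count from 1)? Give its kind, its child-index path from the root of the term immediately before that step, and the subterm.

Answer: if at 1.0.0 : (if false then (\u.3) else (\v.5))

Derivation:
step 0: ((let x = ((\y.y) (let z = 3 in 1)) in x) - (((if false then (\u.3) else (\v.5)) (let w = true in w)) + 5))
step 1: [let@0] (((\y.y) (let z = 3 in 1)) - (((if false then (\u.3) else (\v.5)) (let w = true in w)) + 5))
step 2: [beta@0] ((let z = 3 in 1) - (((if false then (\u.3) else (\v.5)) (let w = true in w)) + 5))
step 3: [let@0] (1 - (((if false then (\u.3) else (\v.5)) (let w = true in w)) + 5))
step 4: [if@1.0.0] (1 - (((\v.5) (let w = true in w)) + 5))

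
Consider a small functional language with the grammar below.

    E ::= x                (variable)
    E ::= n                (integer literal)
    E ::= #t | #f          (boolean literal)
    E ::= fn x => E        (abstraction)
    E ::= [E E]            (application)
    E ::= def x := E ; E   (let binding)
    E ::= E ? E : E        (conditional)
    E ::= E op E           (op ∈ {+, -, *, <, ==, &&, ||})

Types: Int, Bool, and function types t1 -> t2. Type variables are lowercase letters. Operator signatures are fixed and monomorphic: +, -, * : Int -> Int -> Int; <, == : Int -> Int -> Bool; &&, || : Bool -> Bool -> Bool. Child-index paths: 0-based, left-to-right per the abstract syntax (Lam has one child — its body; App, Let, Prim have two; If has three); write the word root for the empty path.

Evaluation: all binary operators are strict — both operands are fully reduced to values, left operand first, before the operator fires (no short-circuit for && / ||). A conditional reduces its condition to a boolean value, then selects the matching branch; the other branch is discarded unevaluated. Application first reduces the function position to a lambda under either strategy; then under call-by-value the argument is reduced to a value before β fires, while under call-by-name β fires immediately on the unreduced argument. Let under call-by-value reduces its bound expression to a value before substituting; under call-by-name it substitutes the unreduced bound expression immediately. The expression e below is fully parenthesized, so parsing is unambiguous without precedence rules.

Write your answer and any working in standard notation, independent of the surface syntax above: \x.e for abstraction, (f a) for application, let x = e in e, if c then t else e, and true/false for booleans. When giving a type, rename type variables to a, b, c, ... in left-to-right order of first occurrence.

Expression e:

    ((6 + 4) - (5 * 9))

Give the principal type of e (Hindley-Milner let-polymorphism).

Answer: Int

Trace:
  unify Int ~ Int
  unify Int ~ Int
  unify Int ~ Int
  unify Int ~ Int
  unify Int ~ Int
  unify Int ~ Int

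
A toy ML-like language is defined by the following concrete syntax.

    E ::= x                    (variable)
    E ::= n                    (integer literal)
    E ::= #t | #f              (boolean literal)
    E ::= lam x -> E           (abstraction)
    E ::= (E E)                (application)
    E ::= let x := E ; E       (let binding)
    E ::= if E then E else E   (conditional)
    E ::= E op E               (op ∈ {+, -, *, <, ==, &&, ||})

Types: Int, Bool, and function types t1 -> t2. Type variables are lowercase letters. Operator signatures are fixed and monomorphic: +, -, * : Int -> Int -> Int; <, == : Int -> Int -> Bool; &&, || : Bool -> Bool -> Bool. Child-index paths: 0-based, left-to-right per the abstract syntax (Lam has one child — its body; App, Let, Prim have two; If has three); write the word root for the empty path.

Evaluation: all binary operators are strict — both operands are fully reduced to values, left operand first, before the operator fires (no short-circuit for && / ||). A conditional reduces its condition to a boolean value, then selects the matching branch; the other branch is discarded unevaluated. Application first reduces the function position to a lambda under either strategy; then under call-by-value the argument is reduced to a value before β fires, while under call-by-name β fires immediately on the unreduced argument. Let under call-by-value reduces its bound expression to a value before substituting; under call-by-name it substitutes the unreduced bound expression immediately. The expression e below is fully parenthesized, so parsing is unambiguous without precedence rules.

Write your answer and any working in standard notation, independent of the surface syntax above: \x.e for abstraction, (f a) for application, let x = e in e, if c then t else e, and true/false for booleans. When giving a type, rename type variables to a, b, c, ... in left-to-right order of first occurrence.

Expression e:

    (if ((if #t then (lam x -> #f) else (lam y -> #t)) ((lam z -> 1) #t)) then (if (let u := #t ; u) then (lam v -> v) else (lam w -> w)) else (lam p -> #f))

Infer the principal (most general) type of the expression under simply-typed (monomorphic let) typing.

Trace:
  unify Bool ~ Bool
\x._ : a -> Bool
\y._ : b -> Bool
  unify a -> Bool ~ b -> Bool
  unify a ~ b
  unify Bool ~ Bool
\z._ : c -> Int
  unify c -> Int ~ Bool -> d
  unify c ~ Bool
  unify Int ~ d
_ _ : Int
  unify b -> Bool ~ Int -> e
  unify b ~ Int
  unify Bool ~ e
_ _ : Bool
  unify Bool ~ Bool
let u : Bool
u : Bool
  unify Bool ~ Bool
v : f
\v._ : f -> f
w : g
\w._ : g -> g
  unify f -> f ~ g -> g
  unify f ~ g
  unify g ~ g
\p._ : h -> Bool
  unify g -> g ~ h -> Bool
  unify g ~ h
  unify h ~ Bool

Answer: Bool -> Bool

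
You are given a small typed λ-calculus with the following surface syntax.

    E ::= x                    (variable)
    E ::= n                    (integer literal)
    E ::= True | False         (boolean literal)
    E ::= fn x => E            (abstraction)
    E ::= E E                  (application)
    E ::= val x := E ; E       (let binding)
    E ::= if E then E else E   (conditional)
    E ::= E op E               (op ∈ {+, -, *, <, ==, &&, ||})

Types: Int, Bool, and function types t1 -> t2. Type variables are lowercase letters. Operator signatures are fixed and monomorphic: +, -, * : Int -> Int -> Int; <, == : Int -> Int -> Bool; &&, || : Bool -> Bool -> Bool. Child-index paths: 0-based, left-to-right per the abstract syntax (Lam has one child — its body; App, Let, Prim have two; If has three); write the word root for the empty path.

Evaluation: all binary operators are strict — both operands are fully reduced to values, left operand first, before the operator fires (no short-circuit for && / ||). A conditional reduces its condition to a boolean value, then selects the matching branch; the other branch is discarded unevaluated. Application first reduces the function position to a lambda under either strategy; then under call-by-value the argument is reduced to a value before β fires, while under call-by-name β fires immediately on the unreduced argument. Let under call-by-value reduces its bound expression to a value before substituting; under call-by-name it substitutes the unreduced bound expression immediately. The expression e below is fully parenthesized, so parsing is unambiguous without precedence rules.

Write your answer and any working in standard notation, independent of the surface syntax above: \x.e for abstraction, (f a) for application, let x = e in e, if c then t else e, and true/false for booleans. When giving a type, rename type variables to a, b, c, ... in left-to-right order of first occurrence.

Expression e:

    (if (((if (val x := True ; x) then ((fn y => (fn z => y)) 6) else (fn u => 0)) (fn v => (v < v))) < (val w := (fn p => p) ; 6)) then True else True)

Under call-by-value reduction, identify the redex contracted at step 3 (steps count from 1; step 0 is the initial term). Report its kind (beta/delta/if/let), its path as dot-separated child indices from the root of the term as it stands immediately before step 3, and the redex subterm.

Working:
step 0: (if (((if (let x = true in x) then ((\y.(\z.y)) 6) else (\u.0)) (\v.(v < v))) < (let w = (\p.p) in 6)) then true else true)
step 1: [let@0.0.0.0] (if (((if true then ((\y.(\z.y)) 6) else (\u.0)) (\v.(v < v))) < (let w = (\p.p) in 6)) then true else true)
step 2: [if@0.0.0] (if ((((\y.(\z.y)) 6) (\v.(v < v))) < (let w = (\p.p) in 6)) then true else true)
step 3: [beta@0.0.0] (if (((\z.6) (\v.(v < v))) < (let w = (\p.p) in 6)) then true else true)

Answer: beta at 0.0.0 : ((\y.(\z.y)) 6)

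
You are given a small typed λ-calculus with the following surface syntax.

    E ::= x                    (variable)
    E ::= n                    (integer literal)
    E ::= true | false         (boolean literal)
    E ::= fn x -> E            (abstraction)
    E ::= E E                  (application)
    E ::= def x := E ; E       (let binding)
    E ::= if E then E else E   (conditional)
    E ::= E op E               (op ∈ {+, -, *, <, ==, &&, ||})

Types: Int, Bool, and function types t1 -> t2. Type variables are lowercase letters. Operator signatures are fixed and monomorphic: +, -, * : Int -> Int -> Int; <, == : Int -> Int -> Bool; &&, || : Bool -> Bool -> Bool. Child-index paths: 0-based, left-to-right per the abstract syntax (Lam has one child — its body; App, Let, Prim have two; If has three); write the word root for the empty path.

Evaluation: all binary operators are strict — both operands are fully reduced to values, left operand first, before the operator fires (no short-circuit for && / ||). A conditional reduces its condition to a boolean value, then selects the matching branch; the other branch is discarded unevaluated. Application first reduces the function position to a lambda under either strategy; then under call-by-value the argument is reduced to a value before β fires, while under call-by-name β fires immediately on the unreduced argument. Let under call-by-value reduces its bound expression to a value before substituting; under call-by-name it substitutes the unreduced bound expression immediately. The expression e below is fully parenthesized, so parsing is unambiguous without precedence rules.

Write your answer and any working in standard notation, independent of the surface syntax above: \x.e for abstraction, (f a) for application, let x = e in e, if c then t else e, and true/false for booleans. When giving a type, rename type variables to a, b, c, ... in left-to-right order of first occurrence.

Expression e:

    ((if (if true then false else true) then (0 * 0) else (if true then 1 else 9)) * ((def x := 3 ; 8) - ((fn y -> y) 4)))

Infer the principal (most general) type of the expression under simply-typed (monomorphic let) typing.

Answer: Int

Working:
  unify Bool ~ Bool
  unify Bool ~ Bool
  unify Bool ~ Bool
  unify Int ~ Int
  unify Int ~ Int
  unify Bool ~ Bool
  unify Int ~ Int
  unify Int ~ Int
  unify Int ~ Int
let x : Int
  unify Int ~ Int
y : a
\y._ : a -> a
  unify a -> a ~ Int -> b
  unify a ~ Int
  unify Int ~ b
_ _ : Int
  unify Int ~ Int
  unify Int ~ Int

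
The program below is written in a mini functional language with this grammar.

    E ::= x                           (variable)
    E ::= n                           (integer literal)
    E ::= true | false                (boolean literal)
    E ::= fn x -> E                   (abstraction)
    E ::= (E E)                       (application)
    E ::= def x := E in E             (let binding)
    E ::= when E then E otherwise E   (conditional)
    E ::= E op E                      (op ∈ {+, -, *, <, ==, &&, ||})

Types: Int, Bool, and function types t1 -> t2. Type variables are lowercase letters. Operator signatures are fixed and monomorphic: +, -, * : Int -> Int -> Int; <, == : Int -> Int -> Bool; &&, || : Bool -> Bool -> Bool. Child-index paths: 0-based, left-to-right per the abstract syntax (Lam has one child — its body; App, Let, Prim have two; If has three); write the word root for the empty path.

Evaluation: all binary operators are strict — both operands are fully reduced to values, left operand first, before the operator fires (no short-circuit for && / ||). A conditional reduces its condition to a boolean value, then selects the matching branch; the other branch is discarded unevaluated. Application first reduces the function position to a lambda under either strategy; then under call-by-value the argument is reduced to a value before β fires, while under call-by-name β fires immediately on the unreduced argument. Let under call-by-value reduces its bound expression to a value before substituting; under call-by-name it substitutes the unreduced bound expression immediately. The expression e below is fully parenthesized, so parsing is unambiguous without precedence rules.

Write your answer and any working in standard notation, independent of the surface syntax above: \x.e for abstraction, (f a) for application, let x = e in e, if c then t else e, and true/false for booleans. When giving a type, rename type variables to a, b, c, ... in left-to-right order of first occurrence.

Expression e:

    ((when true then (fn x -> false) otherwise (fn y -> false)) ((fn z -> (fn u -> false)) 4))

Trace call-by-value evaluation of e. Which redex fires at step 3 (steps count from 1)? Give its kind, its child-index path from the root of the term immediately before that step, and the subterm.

Answer: beta at root : ((\x.false) (\u.false))

Trace:
step 0: ((if true then (\x.false) else (\y.false)) ((\z.(\u.false)) 4))
step 1: [if@0] ((\x.false) ((\z.(\u.false)) 4))
step 2: [beta@1] ((\x.false) (\u.false))
step 3: [beta@root] false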